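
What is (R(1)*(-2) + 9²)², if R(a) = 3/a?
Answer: 5625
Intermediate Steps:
(R(1)*(-2) + 9²)² = ((3/1)*(-2) + 9²)² = ((3*1)*(-2) + 81)² = (3*(-2) + 81)² = (-6 + 81)² = 75² = 5625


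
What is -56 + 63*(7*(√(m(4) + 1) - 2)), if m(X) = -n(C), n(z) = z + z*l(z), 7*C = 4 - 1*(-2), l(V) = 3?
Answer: -938 + 63*I*√119 ≈ -938.0 + 687.25*I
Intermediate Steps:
C = 6/7 (C = (4 - 1*(-2))/7 = (4 + 2)/7 = (⅐)*6 = 6/7 ≈ 0.85714)
n(z) = 4*z (n(z) = z + z*3 = z + 3*z = 4*z)
m(X) = -24/7 (m(X) = -4*6/7 = -1*24/7 = -24/7)
-56 + 63*(7*(√(m(4) + 1) - 2)) = -56 + 63*(7*(√(-24/7 + 1) - 2)) = -56 + 63*(7*(√(-17/7) - 2)) = -56 + 63*(7*(I*√119/7 - 2)) = -56 + 63*(7*(-2 + I*√119/7)) = -56 + 63*(-14 + I*√119) = -56 + (-882 + 63*I*√119) = -938 + 63*I*√119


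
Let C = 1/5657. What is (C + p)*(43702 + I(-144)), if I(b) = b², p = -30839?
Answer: -11241610033236/5657 ≈ -1.9872e+9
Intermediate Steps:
C = 1/5657 ≈ 0.00017677
(C + p)*(43702 + I(-144)) = (1/5657 - 30839)*(43702 + (-144)²) = -174456222*(43702 + 20736)/5657 = -174456222/5657*64438 = -11241610033236/5657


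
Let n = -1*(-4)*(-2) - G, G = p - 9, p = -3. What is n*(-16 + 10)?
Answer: -24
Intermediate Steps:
G = -12 (G = -3 - 9 = -12)
n = 4 (n = -1*(-4)*(-2) - 1*(-12) = 4*(-2) + 12 = -8 + 12 = 4)
n*(-16 + 10) = 4*(-16 + 10) = 4*(-6) = -24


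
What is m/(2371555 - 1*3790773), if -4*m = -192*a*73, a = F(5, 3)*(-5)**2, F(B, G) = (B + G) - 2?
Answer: -262800/709609 ≈ -0.37034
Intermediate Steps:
F(B, G) = -2 + B + G
a = 150 (a = (-2 + 5 + 3)*(-5)**2 = 6*25 = 150)
m = 525600 (m = -(-192*150)*73/4 = -(-7200)*73 = -1/4*(-2102400) = 525600)
m/(2371555 - 1*3790773) = 525600/(2371555 - 1*3790773) = 525600/(2371555 - 3790773) = 525600/(-1419218) = 525600*(-1/1419218) = -262800/709609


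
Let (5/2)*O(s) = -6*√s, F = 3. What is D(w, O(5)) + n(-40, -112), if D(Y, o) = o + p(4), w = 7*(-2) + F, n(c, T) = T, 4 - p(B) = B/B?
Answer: -109 - 12*√5/5 ≈ -114.37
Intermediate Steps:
p(B) = 3 (p(B) = 4 - B/B = 4 - 1*1 = 4 - 1 = 3)
w = -11 (w = 7*(-2) + 3 = -14 + 3 = -11)
O(s) = -12*√s/5 (O(s) = 2*(-6*√s)/5 = -12*√s/5)
D(Y, o) = 3 + o (D(Y, o) = o + 3 = 3 + o)
D(w, O(5)) + n(-40, -112) = (3 - 12*√5/5) - 112 = -109 - 12*√5/5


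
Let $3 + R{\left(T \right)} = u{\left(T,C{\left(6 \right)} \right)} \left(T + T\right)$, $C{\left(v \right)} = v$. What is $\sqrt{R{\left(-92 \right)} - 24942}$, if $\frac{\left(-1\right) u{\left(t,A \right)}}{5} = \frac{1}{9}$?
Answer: $\frac{i \sqrt{223585}}{3} \approx 157.62 i$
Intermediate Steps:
$u{\left(t,A \right)} = - \frac{5}{9}$
$R{\left(T \right)} = -3 - \frac{10 T}{9}$ ($R{\left(T \right)} = -3 - \frac{5 \left(T + T\right)}{9} = -3 - \frac{5 \cdot 2 T}{9} = -3 - \frac{10 T}{9}$)
$\sqrt{R{\left(-92 \right)} - 24942} = \sqrt{\left(-3 - - \frac{920}{9}\right) - 24942} = \sqrt{\left(-3 + \frac{920}{9}\right) - 24942} = \sqrt{\frac{893}{9} - 24942} = \sqrt{- \frac{223585}{9}} = \frac{i \sqrt{223585}}{3}$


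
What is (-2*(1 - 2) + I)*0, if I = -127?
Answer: 0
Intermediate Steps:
(-2*(1 - 2) + I)*0 = (-2*(1 - 2) - 127)*0 = (-2*(-1) - 127)*0 = (2 - 127)*0 = -125*0 = 0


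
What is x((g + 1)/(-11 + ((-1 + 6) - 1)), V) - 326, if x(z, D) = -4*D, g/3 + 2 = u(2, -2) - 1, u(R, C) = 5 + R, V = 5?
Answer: -346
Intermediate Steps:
g = 12 (g = -6 + 3*((5 + 2) - 1) = -6 + 3*(7 - 1) = -6 + 3*6 = -6 + 18 = 12)
x((g + 1)/(-11 + ((-1 + 6) - 1)), V) - 326 = -4*5 - 326 = -20 - 326 = -346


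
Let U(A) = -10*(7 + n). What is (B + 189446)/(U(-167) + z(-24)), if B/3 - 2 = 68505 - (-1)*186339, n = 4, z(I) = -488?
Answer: -476992/299 ≈ -1595.3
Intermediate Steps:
B = 764538 (B = 6 + 3*(68505 - (-1)*186339) = 6 + 3*(68505 - 1*(-186339)) = 6 + 3*(68505 + 186339) = 6 + 3*254844 = 6 + 764532 = 764538)
U(A) = -110 (U(A) = -10*(7 + 4) = -10*11 = -110)
(B + 189446)/(U(-167) + z(-24)) = (764538 + 189446)/(-110 - 488) = 953984/(-598) = 953984*(-1/598) = -476992/299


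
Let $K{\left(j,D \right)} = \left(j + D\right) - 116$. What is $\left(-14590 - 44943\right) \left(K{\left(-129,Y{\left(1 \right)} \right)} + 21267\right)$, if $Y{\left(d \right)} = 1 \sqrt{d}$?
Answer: $-1251562259$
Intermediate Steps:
$Y{\left(d \right)} = \sqrt{d}$
$K{\left(j,D \right)} = -116 + D + j$ ($K{\left(j,D \right)} = \left(D + j\right) - 116 = -116 + D + j$)
$\left(-14590 - 44943\right) \left(K{\left(-129,Y{\left(1 \right)} \right)} + 21267\right) = \left(-14590 - 44943\right) \left(\left(-116 + \sqrt{1} - 129\right) + 21267\right) = - 59533 \left(\left(-116 + 1 - 129\right) + 21267\right) = - 59533 \left(-244 + 21267\right) = \left(-59533\right) 21023 = -1251562259$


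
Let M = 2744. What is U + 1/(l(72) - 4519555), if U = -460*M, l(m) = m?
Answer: -5704672221921/4519483 ≈ -1.2622e+6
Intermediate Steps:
U = -1262240 (U = -460*2744 = -1262240)
U + 1/(l(72) - 4519555) = -1262240 + 1/(72 - 4519555) = -1262240 + 1/(-4519483) = -1262240 - 1/4519483 = -5704672221921/4519483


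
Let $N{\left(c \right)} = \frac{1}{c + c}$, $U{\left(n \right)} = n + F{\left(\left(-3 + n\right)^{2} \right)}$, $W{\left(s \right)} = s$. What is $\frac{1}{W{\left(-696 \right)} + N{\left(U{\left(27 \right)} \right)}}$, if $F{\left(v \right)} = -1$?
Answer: $- \frac{52}{36191} \approx -0.0014368$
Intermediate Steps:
$U{\left(n \right)} = -1 + n$ ($U{\left(n \right)} = n - 1 = -1 + n$)
$N{\left(c \right)} = \frac{1}{2 c}$
$\frac{1}{W{\left(-696 \right)} + N{\left(U{\left(27 \right)} \right)}} = \frac{1}{-696 + \frac{1}{2 \left(-1 + 27\right)}} = \frac{1}{-696 + \frac{1}{2 \cdot 26}} = \frac{1}{-696 + \frac{1}{2} \cdot \frac{1}{26}} = \frac{1}{-696 + \frac{1}{52}} = \frac{1}{- \frac{36191}{52}} = - \frac{52}{36191}$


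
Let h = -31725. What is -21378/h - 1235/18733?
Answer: 9263941/15238575 ≈ 0.60793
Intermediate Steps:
-21378/h - 1235/18733 = -21378/(-31725) - 1235/18733 = -21378*(-1/31725) - 1235*1/18733 = 7126/10575 - 95/1441 = 9263941/15238575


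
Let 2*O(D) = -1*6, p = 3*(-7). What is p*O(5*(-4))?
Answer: 63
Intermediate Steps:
p = -21
O(D) = -3 (O(D) = (-1*6)/2 = (1/2)*(-6) = -3)
p*O(5*(-4)) = -21*(-3) = 63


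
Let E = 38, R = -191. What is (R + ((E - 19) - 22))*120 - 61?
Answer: -23341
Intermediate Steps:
(R + ((E - 19) - 22))*120 - 61 = (-191 + ((38 - 19) - 22))*120 - 61 = (-191 + (19 - 22))*120 - 61 = (-191 - 3)*120 - 61 = -194*120 - 61 = -23280 - 61 = -23341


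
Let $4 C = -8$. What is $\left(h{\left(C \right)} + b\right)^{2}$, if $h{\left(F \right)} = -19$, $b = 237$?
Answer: $47524$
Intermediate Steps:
$C = -2$ ($C = \frac{1}{4} \left(-8\right) = -2$)
$\left(h{\left(C \right)} + b\right)^{2} = \left(-19 + 237\right)^{2} = 218^{2} = 47524$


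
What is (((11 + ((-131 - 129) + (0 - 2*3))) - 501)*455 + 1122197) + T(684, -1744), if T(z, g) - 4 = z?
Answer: 778905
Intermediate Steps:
T(z, g) = 4 + z
(((11 + ((-131 - 129) + (0 - 2*3))) - 501)*455 + 1122197) + T(684, -1744) = (((11 + ((-131 - 129) + (0 - 2*3))) - 501)*455 + 1122197) + (4 + 684) = (((11 + (-260 + (0 - 6))) - 501)*455 + 1122197) + 688 = (((11 + (-260 - 6)) - 501)*455 + 1122197) + 688 = (((11 - 266) - 501)*455 + 1122197) + 688 = ((-255 - 501)*455 + 1122197) + 688 = (-756*455 + 1122197) + 688 = (-343980 + 1122197) + 688 = 778217 + 688 = 778905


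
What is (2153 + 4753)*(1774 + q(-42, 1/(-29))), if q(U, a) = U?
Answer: 11961192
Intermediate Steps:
(2153 + 4753)*(1774 + q(-42, 1/(-29))) = (2153 + 4753)*(1774 - 42) = 6906*1732 = 11961192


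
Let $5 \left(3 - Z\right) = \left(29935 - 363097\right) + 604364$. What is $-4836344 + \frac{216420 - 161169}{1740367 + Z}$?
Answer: $- \frac{13591171198219}{2810216} \approx -4.8363 \cdot 10^{6}$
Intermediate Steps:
$Z = - \frac{271187}{5}$ ($Z = 3 - \frac{\left(29935 - 363097\right) + 604364}{5} = 3 - \frac{-333162 + 604364}{5} = 3 - \frac{271202}{5} = - \frac{271187}{5} \approx -54237.0$)
$-4836344 + \frac{216420 - 161169}{1740367 + Z} = -4836344 + \frac{216420 - 161169}{1740367 - \frac{271187}{5}} = -4836344 + \frac{55251}{\frac{8430648}{5}} = -4836344 + 55251 \cdot \frac{5}{8430648} = -4836344 + \frac{92085}{2810216} = - \frac{13591171198219}{2810216}$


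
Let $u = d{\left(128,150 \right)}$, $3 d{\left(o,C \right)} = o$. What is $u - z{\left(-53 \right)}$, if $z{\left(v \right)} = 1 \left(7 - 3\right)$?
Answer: $\frac{116}{3} \approx 38.667$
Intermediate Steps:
$z{\left(v \right)} = 4$ ($z{\left(v \right)} = 1 \cdot 4 = 4$)
$d{\left(o,C \right)} = \frac{o}{3}$
$u = \frac{128}{3}$ ($u = \frac{1}{3} \cdot 128 = \frac{128}{3} \approx 42.667$)
$u - z{\left(-53 \right)} = \frac{128}{3} - 4 = \frac{116}{3}$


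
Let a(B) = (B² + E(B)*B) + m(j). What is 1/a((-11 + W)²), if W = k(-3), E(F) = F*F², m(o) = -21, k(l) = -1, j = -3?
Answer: 1/430002411 ≈ 2.3256e-9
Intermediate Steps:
E(F) = F³
W = -1
a(B) = -21 + B² + B⁴ (a(B) = (B² + B³*B) - 21 = (B² + B⁴) - 21 = -21 + B² + B⁴)
1/a((-11 + W)²) = 1/(-21 + ((-11 - 1)²)² + ((-11 - 1)²)⁴) = 1/(-21 + ((-12)²)² + ((-12)²)⁴) = 1/(-21 + 144² + 144⁴) = 1/(-21 + 20736 + 429981696) = 1/430002411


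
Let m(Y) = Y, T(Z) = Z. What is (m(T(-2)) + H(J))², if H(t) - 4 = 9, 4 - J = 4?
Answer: 121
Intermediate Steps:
J = 0 (J = 4 - 1*4 = 4 - 4 = 0)
H(t) = 13 (H(t) = 4 + 9 = 13)
(m(T(-2)) + H(J))² = (-2 + 13)² = 11² = 121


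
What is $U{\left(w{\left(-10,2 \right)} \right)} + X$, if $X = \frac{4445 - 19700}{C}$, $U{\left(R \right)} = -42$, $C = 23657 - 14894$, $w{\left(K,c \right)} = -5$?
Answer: $- \frac{127767}{2921} \approx -43.741$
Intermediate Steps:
$C = 8763$
$X = - \frac{5085}{2921}$ ($X = \frac{4445 - 19700}{8763} = \left(4445 - 19700\right) \frac{1}{8763} = \left(-15255\right) \frac{1}{8763} = - \frac{5085}{2921} \approx -1.7408$)
$U{\left(w{\left(-10,2 \right)} \right)} + X = -42 - \frac{5085}{2921} = - \frac{127767}{2921}$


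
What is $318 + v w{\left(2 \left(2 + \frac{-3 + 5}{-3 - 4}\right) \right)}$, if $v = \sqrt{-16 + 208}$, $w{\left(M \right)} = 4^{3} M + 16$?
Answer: $318 + \frac{13184 \sqrt{3}}{7} \approx 3580.2$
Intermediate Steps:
$w{\left(M \right)} = 16 + 64 M$ ($w{\left(M \right)} = 64 M + 16 = 16 + 64 M$)
$v = 8 \sqrt{3}$ ($v = \sqrt{192} = 8 \sqrt{3} \approx 13.856$)
$318 + v w{\left(2 \left(2 + \frac{-3 + 5}{-3 - 4}\right) \right)} = 318 + 8 \sqrt{3} \left(16 + 64 \cdot 2 \left(2 + \frac{-3 + 5}{-3 - 4}\right)\right) = 318 + 8 \sqrt{3} \left(16 + 64 \cdot 2 \left(2 + \frac{2}{-7}\right)\right) = 318 + 8 \sqrt{3} \left(16 + 64 \cdot 2 \left(2 + 2 \left(- \frac{1}{7}\right)\right)\right) = 318 + 8 \sqrt{3} \left(16 + 64 \cdot 2 \left(2 - \frac{2}{7}\right)\right) = 318 + 8 \sqrt{3} \left(16 + 64 \cdot 2 \cdot \frac{12}{7}\right) = 318 + 8 \sqrt{3} \left(16 + 64 \cdot \frac{24}{7}\right) = 318 + 8 \sqrt{3} \left(16 + \frac{1536}{7}\right) = 318 + 8 \sqrt{3} \cdot \frac{1648}{7} = 318 + \frac{13184 \sqrt{3}}{7}$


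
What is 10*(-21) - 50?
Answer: -260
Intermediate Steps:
10*(-21) - 50 = -210 - 50 = -260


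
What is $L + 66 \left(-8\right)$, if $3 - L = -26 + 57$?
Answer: $-556$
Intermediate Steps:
$L = -28$ ($L = 3 - \left(-26 + 57\right) = 3 - 31 = -28$)
$L + 66 \left(-8\right) = -28 + 66 \left(-8\right) = -28 - 528 = -556$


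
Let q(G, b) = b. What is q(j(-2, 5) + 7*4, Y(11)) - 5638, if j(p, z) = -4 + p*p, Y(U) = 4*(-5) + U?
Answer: -5647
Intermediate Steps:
Y(U) = -20 + U
j(p, z) = -4 + p**2
q(j(-2, 5) + 7*4, Y(11)) - 5638 = (-20 + 11) - 5638 = -9 - 5638 = -5647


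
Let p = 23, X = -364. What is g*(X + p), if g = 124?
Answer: -42284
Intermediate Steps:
g*(X + p) = 124*(-364 + 23) = 124*(-341) = -42284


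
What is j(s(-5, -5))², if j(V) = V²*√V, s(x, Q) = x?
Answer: -3125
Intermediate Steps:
j(V) = V^(5/2)
j(s(-5, -5))² = ((-5)^(5/2))² = (25*I*√5)² = -3125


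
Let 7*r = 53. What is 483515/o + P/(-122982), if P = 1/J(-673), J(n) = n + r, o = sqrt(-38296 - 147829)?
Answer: 7/572850156 - 96703*I*sqrt(7445)/7445 ≈ 1.222e-8 - 1120.7*I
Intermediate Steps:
r = 53/7 (r = (1/7)*53 = 53/7 ≈ 7.5714)
o = 5*I*sqrt(7445) (o = sqrt(-186125) = 5*I*sqrt(7445) ≈ 431.42*I)
J(n) = 53/7 + n (J(n) = n + 53/7 = 53/7 + n)
P = -7/4658 (P = 1/(53/7 - 673) = 1/(-4658/7) = -7/4658 ≈ -0.0015028)
483515/o + P/(-122982) = 483515/((5*I*sqrt(7445))) - 7/4658/(-122982) = 483515*(-I*sqrt(7445)/37225) - 7/4658*(-1/122982) = -96703*I*sqrt(7445)/7445 + 7/572850156 = 7/572850156 - 96703*I*sqrt(7445)/7445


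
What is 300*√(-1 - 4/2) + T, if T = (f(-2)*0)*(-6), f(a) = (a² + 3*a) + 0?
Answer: 300*I*√3 ≈ 519.62*I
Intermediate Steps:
f(a) = a² + 3*a
T = 0 (T = (-2*(3 - 2)*0)*(-6) = (-2*1*0)*(-6) = -2*0*(-6) = 0*(-6) = 0)
300*√(-1 - 4/2) + T = 300*√(-1 - 4/2) + 0 = 300*√(-1 - 4*½) + 0 = 300*√(-1 - 2) + 0 = 300*√(-3) + 0 = 300*(I*√3) + 0 = 300*I*√3 + 0 = 300*I*√3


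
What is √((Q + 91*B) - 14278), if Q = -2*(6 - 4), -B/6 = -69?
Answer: 4*√1462 ≈ 152.94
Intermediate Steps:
B = 414 (B = -6*(-69) = 414)
Q = -4 (Q = -2*2 = -4)
√((Q + 91*B) - 14278) = √((-4 + 91*414) - 14278) = √((-4 + 37674) - 14278) = √(37670 - 14278) = √23392 = 4*√1462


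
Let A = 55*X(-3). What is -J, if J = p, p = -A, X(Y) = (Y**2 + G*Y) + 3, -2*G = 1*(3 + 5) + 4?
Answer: 1650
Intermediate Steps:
G = -6 (G = -(1*(3 + 5) + 4)/2 = -(1*8 + 4)/2 = -(8 + 4)/2 = -1/2*12 = -6)
X(Y) = 3 + Y**2 - 6*Y (X(Y) = (Y**2 - 6*Y) + 3 = 3 + Y**2 - 6*Y)
A = 1650 (A = 55*(3 + (-3)**2 - 6*(-3)) = 55*(3 + 9 + 18) = 55*30 = 1650)
p = -1650 (p = -1*1650 = -1650)
J = -1650
-J = -1*(-1650) = 1650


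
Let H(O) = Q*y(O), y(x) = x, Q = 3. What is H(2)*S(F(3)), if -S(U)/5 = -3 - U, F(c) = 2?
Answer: 150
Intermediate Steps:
S(U) = 15 + 5*U (S(U) = -5*(-3 - U) = 15 + 5*U)
H(O) = 3*O
H(2)*S(F(3)) = (3*2)*(15 + 5*2) = 6*(15 + 10) = 6*25 = 150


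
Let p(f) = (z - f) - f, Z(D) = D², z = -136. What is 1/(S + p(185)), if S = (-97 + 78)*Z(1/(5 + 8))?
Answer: -169/85533 ≈ -0.0019758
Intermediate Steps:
p(f) = -136 - 2*f (p(f) = (-136 - f) - f = -136 - 2*f)
S = -19/169 (S = (-97 + 78)*(1/(5 + 8))² = -19*(1/13)² = -19*1/169 = -19/169 ≈ -0.11243)
1/(S + p(185)) = 1/(-19/169 + (-136 - 2*185)) = 1/(-19/169 + (-136 - 370)) = 1/(-19/169 - 506) = 1/(-85533/169) = -169/85533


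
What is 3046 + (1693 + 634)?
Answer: 5373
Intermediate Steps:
3046 + (1693 + 634) = 3046 + 2327 = 5373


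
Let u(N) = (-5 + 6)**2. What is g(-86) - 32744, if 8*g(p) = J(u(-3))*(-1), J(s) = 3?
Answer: -261955/8 ≈ -32744.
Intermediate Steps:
u(N) = 1 (u(N) = 1**2 = 1)
g(p) = -3/8 (g(p) = (3*(-1))/8 = (1/8)*(-3) = -3/8)
g(-86) - 32744 = -3/8 - 32744 = -261955/8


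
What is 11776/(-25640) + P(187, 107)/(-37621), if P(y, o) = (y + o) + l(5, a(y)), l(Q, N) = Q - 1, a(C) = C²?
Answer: -56333202/120575305 ≈ -0.46720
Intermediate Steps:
l(Q, N) = -1 + Q
P(y, o) = 4 + o + y (P(y, o) = (y + o) + (-1 + 5) = (o + y) + 4 = 4 + o + y)
11776/(-25640) + P(187, 107)/(-37621) = 11776/(-25640) + (4 + 107 + 187)/(-37621) = 11776*(-1/25640) + 298*(-1/37621) = -1472/3205 - 298/37621 = -56333202/120575305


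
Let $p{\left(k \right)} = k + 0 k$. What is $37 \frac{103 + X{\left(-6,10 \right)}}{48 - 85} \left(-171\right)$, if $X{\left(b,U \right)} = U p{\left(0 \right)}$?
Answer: $17613$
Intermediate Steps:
$p{\left(k \right)} = k$ ($p{\left(k \right)} = k + 0 = k$)
$X{\left(b,U \right)} = 0$ ($X{\left(b,U \right)} = U 0 = 0$)
$37 \frac{103 + X{\left(-6,10 \right)}}{48 - 85} \left(-171\right) = 37 \frac{103 + 0}{48 - 85} \left(-171\right) = 37 \frac{103}{-37} \left(-171\right) = 37 \cdot 103 \left(- \frac{1}{37}\right) \left(-171\right) = 37 \left(- \frac{103}{37}\right) \left(-171\right) = \left(-103\right) \left(-171\right) = 17613$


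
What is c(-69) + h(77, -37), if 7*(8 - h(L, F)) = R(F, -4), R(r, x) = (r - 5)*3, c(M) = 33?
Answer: 59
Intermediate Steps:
R(r, x) = -15 + 3*r (R(r, x) = (-5 + r)*3 = -15 + 3*r)
h(L, F) = 71/7 - 3*F/7 (h(L, F) = 8 - (-15 + 3*F)/7 = 8 + (15/7 - 3*F/7) = 71/7 - 3*F/7)
c(-69) + h(77, -37) = 33 + (71/7 - 3/7*(-37)) = 33 + (71/7 + 111/7) = 33 + 26 = 59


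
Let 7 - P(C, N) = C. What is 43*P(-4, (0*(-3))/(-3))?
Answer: 473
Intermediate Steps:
P(C, N) = 7 - C
43*P(-4, (0*(-3))/(-3)) = 43*(7 - 1*(-4)) = 43*(7 + 4) = 43*11 = 473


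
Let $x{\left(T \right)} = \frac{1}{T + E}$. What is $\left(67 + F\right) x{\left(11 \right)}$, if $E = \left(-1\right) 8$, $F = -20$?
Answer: $\frac{47}{3} \approx 15.667$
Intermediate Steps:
$E = -8$
$x{\left(T \right)} = \frac{1}{-8 + T}$ ($x{\left(T \right)} = \frac{1}{T - 8} = \frac{1}{-8 + T}$)
$\left(67 + F\right) x{\left(11 \right)} = \frac{67 - 20}{-8 + 11} = \frac{47}{3}$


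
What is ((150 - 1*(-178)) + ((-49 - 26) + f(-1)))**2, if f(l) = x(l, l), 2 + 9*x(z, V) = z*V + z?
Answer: 5175625/81 ≈ 63897.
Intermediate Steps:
x(z, V) = -2/9 + z/9 + V*z/9 (x(z, V) = -2/9 + (z*V + z)/9 = -2/9 + (V*z + z)/9 = -2/9 + (z + V*z)/9 = -2/9 + (z/9 + V*z/9) = -2/9 + z/9 + V*z/9)
f(l) = -2/9 + l/9 + l**2/9 (f(l) = -2/9 + l/9 + l*l/9 = -2/9 + l/9 + l**2/9)
((150 - 1*(-178)) + ((-49 - 26) + f(-1)))**2 = ((150 - 1*(-178)) + ((-49 - 26) + (-2/9 + (1/9)*(-1) + (1/9)*(-1)**2)))**2 = ((150 + 178) + (-75 + (-2/9 - 1/9 + (1/9)*1)))**2 = (328 + (-75 + (-2/9 - 1/9 + 1/9)))**2 = (328 + (-75 - 2/9))**2 = (328 - 677/9)**2 = (2275/9)**2 = 5175625/81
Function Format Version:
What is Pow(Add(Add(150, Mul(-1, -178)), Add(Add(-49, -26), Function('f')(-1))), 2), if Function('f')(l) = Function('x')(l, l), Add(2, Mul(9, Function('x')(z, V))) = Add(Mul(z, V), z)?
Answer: Rational(5175625, 81) ≈ 63897.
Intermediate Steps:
Function('x')(z, V) = Add(Rational(-2, 9), Mul(Rational(1, 9), z), Mul(Rational(1, 9), V, z)) (Function('x')(z, V) = Add(Rational(-2, 9), Mul(Rational(1, 9), Add(Mul(z, V), z))) = Add(Rational(-2, 9), Mul(Rational(1, 9), Add(Mul(V, z), z))) = Add(Rational(-2, 9), Mul(Rational(1, 9), Add(z, Mul(V, z)))) = Add(Rational(-2, 9), Add(Mul(Rational(1, 9), z), Mul(Rational(1, 9), V, z))) = Add(Rational(-2, 9), Mul(Rational(1, 9), z), Mul(Rational(1, 9), V, z)))
Function('f')(l) = Add(Rational(-2, 9), Mul(Rational(1, 9), l), Mul(Rational(1, 9), Pow(l, 2))) (Function('f')(l) = Add(Rational(-2, 9), Mul(Rational(1, 9), l), Mul(Rational(1, 9), l, l)) = Add(Rational(-2, 9), Mul(Rational(1, 9), l), Mul(Rational(1, 9), Pow(l, 2))))
Pow(Add(Add(150, Mul(-1, -178)), Add(Add(-49, -26), Function('f')(-1))), 2) = Pow(Add(Add(150, Mul(-1, -178)), Add(Add(-49, -26), Add(Rational(-2, 9), Mul(Rational(1, 9), -1), Mul(Rational(1, 9), Pow(-1, 2))))), 2) = Pow(Add(Add(150, 178), Add(-75, Add(Rational(-2, 9), Rational(-1, 9), Mul(Rational(1, 9), 1)))), 2) = Pow(Add(328, Add(-75, Add(Rational(-2, 9), Rational(-1, 9), Rational(1, 9)))), 2) = Pow(Add(328, Add(-75, Rational(-2, 9))), 2) = Pow(Add(328, Rational(-677, 9)), 2) = Pow(Rational(2275, 9), 2) = Rational(5175625, 81)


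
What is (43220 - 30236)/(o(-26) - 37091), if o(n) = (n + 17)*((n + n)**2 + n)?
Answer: -12984/61193 ≈ -0.21218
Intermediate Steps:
o(n) = (17 + n)*(n + 4*n**2) (o(n) = (17 + n)*((2*n)**2 + n) = (17 + n)*(4*n**2 + n) = (17 + n)*(n + 4*n**2))
(43220 - 30236)/(o(-26) - 37091) = (43220 - 30236)/(-26*(17 + 4*(-26)**2 + 69*(-26)) - 37091) = 12984/(-26*(17 + 4*676 - 1794) - 37091) = 12984/(-26*(17 + 2704 - 1794) - 37091) = 12984/(-26*927 - 37091) = 12984/(-24102 - 37091) = 12984/(-61193) = 12984*(-1/61193) = -12984/61193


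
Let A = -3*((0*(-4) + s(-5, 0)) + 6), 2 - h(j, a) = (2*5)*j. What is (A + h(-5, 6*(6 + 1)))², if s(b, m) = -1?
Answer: 1369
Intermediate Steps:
h(j, a) = 2 - 10*j (h(j, a) = 2 - 2*5*j = 2 - 10*j)
A = -15 (A = -3*((0*(-4) - 1) + 6) = -3*((0 - 1) + 6) = -3*(-1 + 6) = -3*5 = -15)
(A + h(-5, 6*(6 + 1)))² = (-15 + (2 - 10*(-5)))² = (-15 + (2 + 50))² = (-15 + 52)² = 37² = 1369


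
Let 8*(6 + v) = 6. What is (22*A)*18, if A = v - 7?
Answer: -4851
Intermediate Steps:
v = -21/4 (v = -6 + (⅛)*6 = -6 + ¾ = -21/4 ≈ -5.2500)
A = -49/4 (A = -21/4 - 7 = -49/4 ≈ -12.250)
(22*A)*18 = (22*(-49/4))*18 = -539/2*18 = -4851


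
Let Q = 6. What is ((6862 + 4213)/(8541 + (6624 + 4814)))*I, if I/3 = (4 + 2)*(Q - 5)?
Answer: 199350/19979 ≈ 9.9780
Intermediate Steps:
I = 18 (I = 3*((4 + 2)*(6 - 5)) = 3*(6*1) = 3*6 = 18)
((6862 + 4213)/(8541 + (6624 + 4814)))*I = ((6862 + 4213)/(8541 + (6624 + 4814)))*18 = (11075/(8541 + 11438))*18 = (11075/19979)*18 = 199350/19979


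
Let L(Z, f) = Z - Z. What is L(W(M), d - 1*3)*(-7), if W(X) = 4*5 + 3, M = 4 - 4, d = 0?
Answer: 0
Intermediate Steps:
M = 0
W(X) = 23 (W(X) = 20 + 3 = 23)
L(Z, f) = 0
L(W(M), d - 1*3)*(-7) = 0*(-7) = 0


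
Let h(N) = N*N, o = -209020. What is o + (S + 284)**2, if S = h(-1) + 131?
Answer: -35964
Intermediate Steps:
h(N) = N**2
S = 132 (S = (-1)**2 + 131 = 1 + 131 = 132)
o + (S + 284)**2 = -209020 + (132 + 284)**2 = -209020 + 416**2 = -209020 + 173056 = -35964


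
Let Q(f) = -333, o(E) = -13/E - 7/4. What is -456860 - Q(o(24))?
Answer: -456527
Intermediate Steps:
o(E) = -7/4 - 13/E (o(E) = -13/E - 7*¼ = -13/E - 7/4 = -7/4 - 13/E)
-456860 - Q(o(24)) = -456860 - 1*(-333) = -456860 + 333 = -456527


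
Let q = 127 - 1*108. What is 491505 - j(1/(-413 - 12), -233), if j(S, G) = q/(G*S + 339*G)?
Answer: 16499450297285/33569242 ≈ 4.9151e+5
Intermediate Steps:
q = 19 (q = 127 - 108 = 19)
j(S, G) = 19/(339*G + G*S) (j(S, G) = 19/(G*S + 339*G) = 19/(339*G + G*S))
491505 - j(1/(-413 - 12), -233) = 491505 - 19/((-233)*(339 + 1/(-413 - 12))) = 491505 - 19*(-1)/(233*(339 + 1/(-425))) = 491505 - 19*(-1)/(233*(339 - 1/425)) = 491505 - 19*(-1)/(233*144074/425) = 491505 - 19*(-1)*425/(233*144074) = 491505 - 1*(-8075/33569242) = 491505 + 8075/33569242 = 16499450297285/33569242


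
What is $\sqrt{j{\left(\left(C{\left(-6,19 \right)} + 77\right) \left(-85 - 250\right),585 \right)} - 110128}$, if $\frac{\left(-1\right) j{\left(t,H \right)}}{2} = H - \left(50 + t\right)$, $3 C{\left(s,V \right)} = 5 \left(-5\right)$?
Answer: $\frac{i \sqrt{1414842}}{3} \approx 396.49 i$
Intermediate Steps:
$C{\left(s,V \right)} = - \frac{25}{3}$ ($C{\left(s,V \right)} = \frac{5 \left(-5\right)}{3} = \frac{1}{3} \left(-25\right) = - \frac{25}{3}$)
$j{\left(t,H \right)} = 100 - 2 H + 2 t$ ($j{\left(t,H \right)} = - 2 \left(H - \left(50 + t\right)\right) = - 2 \left(-50 + H - t\right) = 100 - 2 H + 2 t$)
$\sqrt{j{\left(\left(C{\left(-6,19 \right)} + 77\right) \left(-85 - 250\right),585 \right)} - 110128} = \sqrt{\left(100 - 1170 + 2 \left(- \frac{25}{3} + 77\right) \left(-85 - 250\right)\right) - 110128} = \sqrt{\left(100 - 1170 + 2 \cdot \frac{206}{3} \left(-335\right)\right) - 110128} = \sqrt{\left(100 - 1170 + 2 \left(- \frac{69010}{3}\right)\right) - 110128} = \sqrt{\left(100 - 1170 - \frac{138020}{3}\right) - 110128} = \sqrt{- \frac{141230}{3} - 110128} = \sqrt{- \frac{471614}{3}} = \frac{i \sqrt{1414842}}{3}$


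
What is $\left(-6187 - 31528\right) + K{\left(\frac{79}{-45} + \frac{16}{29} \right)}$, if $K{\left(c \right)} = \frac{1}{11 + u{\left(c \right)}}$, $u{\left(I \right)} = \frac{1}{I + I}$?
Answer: $- \frac{1254284613}{33257} \approx -37715.0$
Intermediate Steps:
$u{\left(I \right)} = \frac{1}{2 I}$
$K{\left(c \right)} = \frac{1}{11 + \frac{1}{2 c}}$
$\left(-6187 - 31528\right) + K{\left(\frac{79}{-45} + \frac{16}{29} \right)} = \left(-6187 - 31528\right) + \frac{2 \left(\frac{79}{-45} + \frac{16}{29}\right)}{1 + 22 \left(\frac{79}{-45} + \frac{16}{29}\right)} = -37715 + \frac{2 \left(79 \left(- \frac{1}{45}\right) + 16 \cdot \frac{1}{29}\right)}{1 + 22 \left(79 \left(- \frac{1}{45}\right) + 16 \cdot \frac{1}{29}\right)} = -37715 + \frac{2 \left(- \frac{79}{45} + \frac{16}{29}\right)}{1 + 22 \left(- \frac{79}{45} + \frac{16}{29}\right)} = -37715 + 2 \left(- \frac{1571}{1305}\right) \frac{1}{1 + 22 \left(- \frac{1571}{1305}\right)} = -37715 + 2 \left(- \frac{1571}{1305}\right) \frac{1}{1 - \frac{34562}{1305}} = -37715 + 2 \left(- \frac{1571}{1305}\right) \frac{1}{- \frac{33257}{1305}} = -37715 + 2 \left(- \frac{1571}{1305}\right) \left(- \frac{1305}{33257}\right) = -37715 + \frac{3142}{33257} = - \frac{1254284613}{33257}$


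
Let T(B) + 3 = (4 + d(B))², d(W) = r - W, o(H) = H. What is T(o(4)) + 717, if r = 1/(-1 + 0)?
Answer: 715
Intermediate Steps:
r = -1 (r = 1/(-1) = -1)
d(W) = -1 - W
T(B) = -3 + (3 - B)² (T(B) = -3 + (4 + (-1 - B))² = -3 + (3 - B)²)
T(o(4)) + 717 = (-3 + (-3 + 4)²) + 717 = (-3 + 1²) + 717 = (-3 + 1) + 717 = -2 + 717 = 715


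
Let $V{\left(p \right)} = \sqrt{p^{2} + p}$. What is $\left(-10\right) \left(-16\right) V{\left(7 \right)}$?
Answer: $320 \sqrt{14} \approx 1197.3$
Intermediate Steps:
$V{\left(p \right)} = \sqrt{p + p^{2}}$
$\left(-10\right) \left(-16\right) V{\left(7 \right)} = \left(-10\right) \left(-16\right) \sqrt{7 \left(1 + 7\right)} = 160 \sqrt{7 \cdot 8} = 160 \sqrt{56} = 160 \cdot 2 \sqrt{14} = 320 \sqrt{14}$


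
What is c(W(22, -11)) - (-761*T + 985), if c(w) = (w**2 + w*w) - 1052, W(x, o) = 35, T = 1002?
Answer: 762935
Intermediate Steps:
c(w) = -1052 + 2*w**2 (c(w) = (w**2 + w**2) - 1052 = 2*w**2 - 1052 = -1052 + 2*w**2)
c(W(22, -11)) - (-761*T + 985) = (-1052 + 2*35**2) - (-761*1002 + 985) = (-1052 + 2*1225) - (-762522 + 985) = (-1052 + 2450) - 1*(-761537) = 1398 + 761537 = 762935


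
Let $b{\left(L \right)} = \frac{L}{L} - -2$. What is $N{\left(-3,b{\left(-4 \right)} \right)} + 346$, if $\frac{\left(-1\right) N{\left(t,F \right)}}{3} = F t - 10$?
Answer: $403$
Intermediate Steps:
$b{\left(L \right)} = 3$ ($b{\left(L \right)} = 1 + 2 = 3$)
$N{\left(t,F \right)} = 30 - 3 F t$ ($N{\left(t,F \right)} = - 3 \left(F t - 10\right) = - 3 \left(-10 + F t\right) = 30 - 3 F t$)
$N{\left(-3,b{\left(-4 \right)} \right)} + 346 = \left(30 - 9 \left(-3\right)\right) + 346 = \left(30 + 27\right) + 346 = 57 + 346 = 403$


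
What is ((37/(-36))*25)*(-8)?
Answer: 1850/9 ≈ 205.56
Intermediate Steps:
((37/(-36))*25)*(-8) = ((37*(-1/36))*25)*(-8) = -37/36*25*(-8) = -925/36*(-8) = 1850/9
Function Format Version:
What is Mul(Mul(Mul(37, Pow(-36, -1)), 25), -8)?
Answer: Rational(1850, 9) ≈ 205.56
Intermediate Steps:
Mul(Mul(Mul(37, Pow(-36, -1)), 25), -8) = Mul(Mul(Mul(37, Rational(-1, 36)), 25), -8) = Mul(Mul(Rational(-37, 36), 25), -8) = Mul(Rational(-925, 36), -8) = Rational(1850, 9)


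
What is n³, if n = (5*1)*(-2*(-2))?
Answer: 8000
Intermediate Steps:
n = 20 (n = 5*4 = 20)
n³ = 20³ = 8000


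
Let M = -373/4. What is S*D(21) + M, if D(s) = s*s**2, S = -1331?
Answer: -49305937/4 ≈ -1.2326e+7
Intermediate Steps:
M = -373/4 (M = -373*1/4 = -373/4 ≈ -93.250)
D(s) = s**3
S*D(21) + M = -1331*21**3 - 373/4 = -1331*9261 - 373/4 = -12326391 - 373/4 = -49305937/4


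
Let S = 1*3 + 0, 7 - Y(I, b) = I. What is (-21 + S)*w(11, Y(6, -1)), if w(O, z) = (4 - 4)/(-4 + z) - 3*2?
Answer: 108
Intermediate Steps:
Y(I, b) = 7 - I
S = 3 (S = 3 + 0 = 3)
w(O, z) = -6 (w(O, z) = 0/(-4 + z) - 6 = 0 - 6 = -6)
(-21 + S)*w(11, Y(6, -1)) = (-21 + 3)*(-6) = -18*(-6) = 108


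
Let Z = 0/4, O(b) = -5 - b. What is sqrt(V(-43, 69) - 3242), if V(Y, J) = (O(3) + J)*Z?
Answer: I*sqrt(3242) ≈ 56.939*I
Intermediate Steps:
Z = 0 (Z = 0*(1/4) = 0)
V(Y, J) = 0 (V(Y, J) = ((-5 - 1*3) + J)*0 = ((-5 - 3) + J)*0 = (-8 + J)*0 = 0)
sqrt(V(-43, 69) - 3242) = sqrt(0 - 3242) = sqrt(-3242) = I*sqrt(3242)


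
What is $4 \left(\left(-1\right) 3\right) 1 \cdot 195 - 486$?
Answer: $-2826$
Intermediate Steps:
$4 \left(\left(-1\right) 3\right) 1 \cdot 195 - 486 = 4 \left(-3\right) 1 \cdot 195 - 486 = \left(-12\right) 1 \cdot 195 - 486 = \left(-12\right) 195 - 486 = -2340 - 486 = -2826$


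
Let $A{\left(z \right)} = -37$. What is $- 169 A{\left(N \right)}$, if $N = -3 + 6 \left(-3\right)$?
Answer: $6253$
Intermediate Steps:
$N = -21$ ($N = -3 - 18 = -21$)
$- 169 A{\left(N \right)} = \left(-169\right) \left(-37\right) = 6253$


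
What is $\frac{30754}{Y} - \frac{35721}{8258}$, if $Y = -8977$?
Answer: $- \frac{574633949}{74132066} \approx -7.7515$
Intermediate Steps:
$\frac{30754}{Y} - \frac{35721}{8258} = \frac{30754}{-8977} - \frac{35721}{8258} = 30754 \left(- \frac{1}{8977}\right) - \frac{35721}{8258} = - \frac{30754}{8977} - \frac{35721}{8258} = - \frac{574633949}{74132066}$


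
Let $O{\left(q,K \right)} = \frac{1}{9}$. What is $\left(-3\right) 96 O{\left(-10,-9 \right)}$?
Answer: $-32$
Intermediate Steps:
$O{\left(q,K \right)} = \frac{1}{9}$
$\left(-3\right) 96 O{\left(-10,-9 \right)} = \left(-3\right) 96 \cdot \frac{1}{9} = \left(-288\right) \frac{1}{9} = -32$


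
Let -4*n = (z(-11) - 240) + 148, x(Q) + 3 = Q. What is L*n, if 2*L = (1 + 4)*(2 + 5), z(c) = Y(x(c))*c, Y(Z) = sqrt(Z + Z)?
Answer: 805/2 + 385*I*sqrt(7)/4 ≈ 402.5 + 254.65*I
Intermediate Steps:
x(Q) = -3 + Q
Y(Z) = sqrt(2)*sqrt(Z) (Y(Z) = sqrt(2*Z) = sqrt(2)*sqrt(Z))
z(c) = c*sqrt(2)*sqrt(-3 + c) (z(c) = (sqrt(2)*sqrt(-3 + c))*c = c*sqrt(2)*sqrt(-3 + c))
L = 35/2 (L = ((1 + 4)*(2 + 5))/2 = (5*7)/2 = (1/2)*35 = 35/2 ≈ 17.500)
n = 23 + 11*I*sqrt(7)/2 (n = -((-11*sqrt(-6 + 2*(-11)) - 240) + 148)/4 = -((-11*sqrt(-6 - 22) - 240) + 148)/4 = -((-22*I*sqrt(7) - 240) + 148)/4 = -((-240 - 22*I*sqrt(7)) + 148)/4 = -(-92 - 22*I*sqrt(7))/4 = 23 + 11*I*sqrt(7)/2 ≈ 23.0 + 14.552*I)
L*n = 35*(23 + 11*I*sqrt(7)/2)/2 = 805/2 + 385*I*sqrt(7)/4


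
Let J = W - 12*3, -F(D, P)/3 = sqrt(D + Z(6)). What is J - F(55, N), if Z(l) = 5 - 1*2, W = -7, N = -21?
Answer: -43 + 3*sqrt(58) ≈ -20.153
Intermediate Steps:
Z(l) = 3 (Z(l) = 5 - 2 = 3)
F(D, P) = -3*sqrt(3 + D) (F(D, P) = -3*sqrt(D + 3) = -3*sqrt(3 + D))
J = -43 (J = -7 - 12*3 = -7 - 36 = -43)
J - F(55, N) = -43 - (-3)*sqrt(3 + 55) = -43 - (-3)*sqrt(58) = -43 + 3*sqrt(58)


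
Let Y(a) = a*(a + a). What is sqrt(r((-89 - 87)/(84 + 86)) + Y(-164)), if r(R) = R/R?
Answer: 3*sqrt(5977) ≈ 231.93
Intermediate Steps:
r(R) = 1
Y(a) = 2*a**2 (Y(a) = a*(2*a) = 2*a**2)
sqrt(r((-89 - 87)/(84 + 86)) + Y(-164)) = sqrt(1 + 2*(-164)**2) = sqrt(1 + 2*26896) = sqrt(1 + 53792) = sqrt(53793) = 3*sqrt(5977)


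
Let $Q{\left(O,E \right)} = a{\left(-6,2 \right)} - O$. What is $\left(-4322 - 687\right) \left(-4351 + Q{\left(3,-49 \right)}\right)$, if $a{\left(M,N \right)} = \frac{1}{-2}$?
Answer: $\frac{43623381}{2} \approx 2.1812 \cdot 10^{7}$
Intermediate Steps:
$a{\left(M,N \right)} = - \frac{1}{2}$
$Q{\left(O,E \right)} = - \frac{1}{2} - O$
$\left(-4322 - 687\right) \left(-4351 + Q{\left(3,-49 \right)}\right) = \left(-4322 - 687\right) \left(-4351 - \frac{7}{2}\right) = - 5009 \left(-4351 - \frac{7}{2}\right) = \left(-5009\right) \left(- \frac{8709}{2}\right) = \frac{43623381}{2}$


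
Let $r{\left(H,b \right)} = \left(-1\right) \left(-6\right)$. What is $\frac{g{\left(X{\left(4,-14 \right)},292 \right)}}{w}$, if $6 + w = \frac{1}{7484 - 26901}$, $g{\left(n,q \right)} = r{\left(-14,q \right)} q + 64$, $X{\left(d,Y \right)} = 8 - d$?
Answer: $- \frac{35261272}{116503} \approx -302.66$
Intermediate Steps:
$r{\left(H,b \right)} = 6$
$g{\left(n,q \right)} = 64 + 6 q$ ($g{\left(n,q \right)} = 6 q + 64 = 64 + 6 q$)
$w = - \frac{116503}{19417}$ ($w = -6 + \frac{1}{7484 - 26901} = -6 + \frac{1}{-19417} = -6 - \frac{1}{19417} = - \frac{116503}{19417} \approx -6.0001$)
$\frac{g{\left(X{\left(4,-14 \right)},292 \right)}}{w} = \frac{64 + 6 \cdot 292}{- \frac{116503}{19417}} = \left(64 + 1752\right) \left(- \frac{19417}{116503}\right) = 1816 \left(- \frac{19417}{116503}\right) = - \frac{35261272}{116503}$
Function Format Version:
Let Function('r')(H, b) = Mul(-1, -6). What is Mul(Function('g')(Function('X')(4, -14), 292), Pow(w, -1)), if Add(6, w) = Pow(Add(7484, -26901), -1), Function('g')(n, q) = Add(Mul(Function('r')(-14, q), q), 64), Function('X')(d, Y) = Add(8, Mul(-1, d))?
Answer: Rational(-35261272, 116503) ≈ -302.66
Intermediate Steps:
Function('r')(H, b) = 6
Function('g')(n, q) = Add(64, Mul(6, q)) (Function('g')(n, q) = Add(Mul(6, q), 64) = Add(64, Mul(6, q)))
w = Rational(-116503, 19417) (w = Add(-6, Pow(Add(7484, -26901), -1)) = Add(-6, Pow(-19417, -1)) = Add(-6, Rational(-1, 19417)) = Rational(-116503, 19417) ≈ -6.0001)
Mul(Function('g')(Function('X')(4, -14), 292), Pow(w, -1)) = Mul(Add(64, Mul(6, 292)), Pow(Rational(-116503, 19417), -1)) = Mul(Add(64, 1752), Rational(-19417, 116503)) = Mul(1816, Rational(-19417, 116503)) = Rational(-35261272, 116503)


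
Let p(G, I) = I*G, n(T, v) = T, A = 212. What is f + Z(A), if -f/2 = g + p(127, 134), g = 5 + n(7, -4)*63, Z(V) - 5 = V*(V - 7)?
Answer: 8537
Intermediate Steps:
Z(V) = 5 + V*(-7 + V) (Z(V) = 5 + V*(V - 7) = 5 + V*(-7 + V))
p(G, I) = G*I
g = 446 (g = 5 + 7*63 = 5 + 441 = 446)
f = -34928 (f = -2*(446 + 127*134) = -2*(446 + 17018) = -2*17464 = -34928)
f + Z(A) = -34928 + (5 + 212² - 7*212) = -34928 + (5 + 44944 - 1484) = -34928 + 43465 = 8537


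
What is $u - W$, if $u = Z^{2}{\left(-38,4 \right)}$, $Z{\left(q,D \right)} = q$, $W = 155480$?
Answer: $-154036$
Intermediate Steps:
$u = 1444$ ($u = \left(-38\right)^{2} = 1444$)
$u - W = 1444 - 155480 = -154036$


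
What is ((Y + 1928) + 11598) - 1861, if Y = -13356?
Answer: -1691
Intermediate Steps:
((Y + 1928) + 11598) - 1861 = ((-13356 + 1928) + 11598) - 1861 = (-11428 + 11598) - 1861 = 170 - 1861 = -1691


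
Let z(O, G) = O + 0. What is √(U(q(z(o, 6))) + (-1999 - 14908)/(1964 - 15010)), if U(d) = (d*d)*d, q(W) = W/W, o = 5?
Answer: √3229478/1186 ≈ 1.5152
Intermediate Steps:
z(O, G) = O
q(W) = 1
U(d) = d³ (U(d) = d²*d = d³)
√(U(q(z(o, 6))) + (-1999 - 14908)/(1964 - 15010)) = √(1³ + (-1999 - 14908)/(1964 - 15010)) = √(1 - 16907/(-13046)) = √(1 - 16907*(-1/13046)) = √(1 + 1537/1186) = √(2723/1186) = √3229478/1186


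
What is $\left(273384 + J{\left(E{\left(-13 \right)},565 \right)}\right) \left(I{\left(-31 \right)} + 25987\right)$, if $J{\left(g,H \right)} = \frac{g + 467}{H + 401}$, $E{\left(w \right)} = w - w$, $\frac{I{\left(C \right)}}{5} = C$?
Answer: $\frac{3410978832476}{483} \approx 7.0621 \cdot 10^{9}$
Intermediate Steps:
$I{\left(C \right)} = 5 C$
$E{\left(w \right)} = 0$
$J{\left(g,H \right)} = \frac{467 + g}{401 + H}$
$\left(273384 + J{\left(E{\left(-13 \right)},565 \right)}\right) \left(I{\left(-31 \right)} + 25987\right) = \left(273384 + \frac{467 + 0}{401 + 565}\right) \left(5 \left(-31\right) + 25987\right) = \left(273384 + \frac{1}{966} \cdot 467\right) \left(-155 + 25987\right) = \left(273384 + \frac{1}{966} \cdot 467\right) 25832 = \left(273384 + \frac{467}{966}\right) 25832 = \frac{264089411}{966} \cdot 25832 = \frac{3410978832476}{483}$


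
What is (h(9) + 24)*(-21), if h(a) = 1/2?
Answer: -1029/2 ≈ -514.50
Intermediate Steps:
h(a) = ½
(h(9) + 24)*(-21) = (½ + 24)*(-21) = (49/2)*(-21) = -1029/2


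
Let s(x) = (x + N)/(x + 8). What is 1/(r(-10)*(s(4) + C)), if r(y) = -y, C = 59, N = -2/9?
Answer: 27/16015 ≈ 0.0016859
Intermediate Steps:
N = -2/9 (N = -2*⅑ = -2/9 ≈ -0.22222)
s(x) = (-2/9 + x)/(8 + x) (s(x) = (x - 2/9)/(x + 8) = (-2/9 + x)/(8 + x))
1/(r(-10)*(s(4) + C)) = 1/((-1*(-10))*((-2/9 + 4)/(8 + 4) + 59)) = 1/(10*((34/9)/12 + 59)) = 1/(10*((1/12)*(34/9) + 59)) = 1/(10*(17/54 + 59)) = 1/(10*(3203/54)) = 1/(16015/27) = 27/16015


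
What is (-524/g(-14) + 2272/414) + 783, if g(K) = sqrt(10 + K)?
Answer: 163217/207 + 262*I ≈ 788.49 + 262.0*I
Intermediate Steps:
(-524/g(-14) + 2272/414) + 783 = (-524/sqrt(10 - 14) + 2272/414) + 783 = (-524*(-I/2) + 2272*(1/414)) + 783 = (-524*(-I/2) + 1136/207) + 783 = (-(-262)*I + 1136/207) + 783 = (262*I + 1136/207) + 783 = (1136/207 + 262*I) + 783 = 163217/207 + 262*I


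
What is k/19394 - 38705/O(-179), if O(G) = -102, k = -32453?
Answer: 186833641/494547 ≈ 377.79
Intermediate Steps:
k/19394 - 38705/O(-179) = -32453/19394 - 38705/(-102) = -32453*1/19394 - 38705*(-1/102) = -32453/19394 + 38705/102 = 186833641/494547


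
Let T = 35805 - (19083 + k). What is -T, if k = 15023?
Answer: -1699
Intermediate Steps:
T = 1699 (T = 35805 - (19083 + 15023) = 35805 - 1*34106 = 35805 - 34106 = 1699)
-T = -1*1699 = -1699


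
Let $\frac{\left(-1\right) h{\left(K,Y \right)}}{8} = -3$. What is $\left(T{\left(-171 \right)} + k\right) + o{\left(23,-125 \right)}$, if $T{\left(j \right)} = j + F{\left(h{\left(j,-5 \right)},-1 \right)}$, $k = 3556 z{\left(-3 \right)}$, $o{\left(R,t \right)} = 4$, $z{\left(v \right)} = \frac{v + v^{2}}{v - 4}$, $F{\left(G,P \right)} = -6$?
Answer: $-3221$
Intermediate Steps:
$h{\left(K,Y \right)} = 24$ ($h{\left(K,Y \right)} = \left(-8\right) \left(-3\right) = 24$)
$z{\left(v \right)} = \frac{v + v^{2}}{-4 + v}$
$k = -3048$ ($k = 3556 \left(- \frac{3 \left(1 - 3\right)}{-4 - 3}\right) = 3556 \left(\left(-3\right) \frac{1}{-7} \left(-2\right)\right) = 3556 \left(\left(-3\right) \left(- \frac{1}{7}\right) \left(-2\right)\right) = 3556 \left(- \frac{6}{7}\right) = -3048$)
$T{\left(j \right)} = -6 + j$ ($T{\left(j \right)} = j - 6 = -6 + j$)
$\left(T{\left(-171 \right)} + k\right) + o{\left(23,-125 \right)} = \left(\left(-6 - 171\right) - 3048\right) + 4 = \left(-177 - 3048\right) + 4 = -3225 + 4 = -3221$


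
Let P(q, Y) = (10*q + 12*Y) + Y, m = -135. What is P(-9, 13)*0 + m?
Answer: -135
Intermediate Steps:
P(q, Y) = 10*q + 13*Y
P(-9, 13)*0 + m = (10*(-9) + 13*13)*0 - 135 = (-90 + 169)*0 - 135 = 79*0 - 135 = 0 - 135 = -135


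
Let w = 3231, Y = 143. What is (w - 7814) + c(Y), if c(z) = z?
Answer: -4440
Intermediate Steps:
(w - 7814) + c(Y) = (3231 - 7814) + 143 = -4583 + 143 = -4440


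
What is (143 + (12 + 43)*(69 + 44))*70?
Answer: 445060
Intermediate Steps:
(143 + (12 + 43)*(69 + 44))*70 = (143 + 55*113)*70 = (143 + 6215)*70 = 6358*70 = 445060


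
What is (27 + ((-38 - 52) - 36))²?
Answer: 9801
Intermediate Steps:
(27 + ((-38 - 52) - 36))² = (27 + (-90 - 36))² = (27 - 126)² = (-99)² = 9801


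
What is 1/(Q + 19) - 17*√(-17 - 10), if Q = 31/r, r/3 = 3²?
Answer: 27/544 - 51*I*√3 ≈ 0.049632 - 88.335*I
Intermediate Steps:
r = 27 (r = 3*3² = 3*9 = 27)
Q = 31/27 ≈ 1.1481
1/(Q + 19) - 17*√(-17 - 10) = 1/(31/27 + 19) - 17*√(-17 - 10) = 1/(544/27) - 51*I*√3 = 27/544 - 51*I*√3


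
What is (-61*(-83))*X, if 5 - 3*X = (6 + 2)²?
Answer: -298717/3 ≈ -99572.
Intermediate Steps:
X = -59/3 (X = 5/3 - (6 + 2)²/3 = 5/3 - ⅓*8² = 5/3 - ⅓*64 = 5/3 - 64/3 = -59/3 ≈ -19.667)
(-61*(-83))*X = -61*(-83)*(-59/3) = 5063*(-59/3) = -298717/3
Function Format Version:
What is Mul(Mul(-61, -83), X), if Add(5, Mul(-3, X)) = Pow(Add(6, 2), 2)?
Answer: Rational(-298717, 3) ≈ -99572.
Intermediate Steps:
X = Rational(-59, 3) (X = Add(Rational(5, 3), Mul(Rational(-1, 3), Pow(Add(6, 2), 2))) = Add(Rational(5, 3), Mul(Rational(-1, 3), Pow(8, 2))) = Add(Rational(5, 3), Mul(Rational(-1, 3), 64)) = Add(Rational(5, 3), Rational(-64, 3)) = Rational(-59, 3) ≈ -19.667)
Mul(Mul(-61, -83), X) = Mul(Mul(-61, -83), Rational(-59, 3)) = Mul(5063, Rational(-59, 3)) = Rational(-298717, 3)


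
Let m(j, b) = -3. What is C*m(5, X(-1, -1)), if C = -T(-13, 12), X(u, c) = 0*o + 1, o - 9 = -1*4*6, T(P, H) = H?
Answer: 36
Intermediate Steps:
o = -15 (o = 9 - 1*4*6 = 9 - 4*6 = 9 - 24 = -15)
X(u, c) = 1 (X(u, c) = 0*(-15) + 1 = 0 + 1 = 1)
C = -12 (C = -1*12 = -12)
C*m(5, X(-1, -1)) = -12*(-3) = 36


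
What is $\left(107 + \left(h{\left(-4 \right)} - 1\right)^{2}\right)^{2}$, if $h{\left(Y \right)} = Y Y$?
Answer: $110224$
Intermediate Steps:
$h{\left(Y \right)} = Y^{2}$
$\left(107 + \left(h{\left(-4 \right)} - 1\right)^{2}\right)^{2} = \left(107 + \left(\left(-4\right)^{2} - 1\right)^{2}\right)^{2} = \left(107 + \left(16 - 1\right)^{2}\right)^{2} = \left(107 + 15^{2}\right)^{2} = \left(107 + 225\right)^{2} = 332^{2} = 110224$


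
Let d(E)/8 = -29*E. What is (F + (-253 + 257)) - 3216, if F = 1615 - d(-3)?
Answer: -2293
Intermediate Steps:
d(E) = -232*E (d(E) = 8*(-29*E) = -232*E)
F = 919 (F = 1615 - (-232)*(-3) = 1615 - 1*696 = 1615 - 696 = 919)
(F + (-253 + 257)) - 3216 = (919 + (-253 + 257)) - 3216 = (919 + 4) - 3216 = 923 - 3216 = -2293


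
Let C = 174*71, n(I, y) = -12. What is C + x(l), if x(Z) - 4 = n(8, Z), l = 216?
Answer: 12346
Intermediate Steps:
x(Z) = -8 (x(Z) = 4 - 12 = -8)
C = 12354
C + x(l) = 12354 - 8 = 12346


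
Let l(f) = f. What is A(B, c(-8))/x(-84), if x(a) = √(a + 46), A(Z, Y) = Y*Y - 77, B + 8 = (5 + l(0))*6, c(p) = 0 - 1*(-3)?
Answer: 34*I*√38/19 ≈ 11.031*I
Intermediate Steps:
c(p) = 3 (c(p) = 0 + 3 = 3)
B = 22 (B = -8 + (5 + 0)*6 = -8 + 5*6 = -8 + 30 = 22)
A(Z, Y) = -77 + Y² (A(Z, Y) = Y² - 77 = -77 + Y²)
x(a) = √(46 + a)
A(B, c(-8))/x(-84) = (-77 + 3²)/(√(46 - 84)) = (-77 + 9)/(√(-38)) = -68*(-I*√38/38) = -(-34)*I*√38/19 = 34*I*√38/19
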